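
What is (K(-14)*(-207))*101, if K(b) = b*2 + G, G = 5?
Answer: 480861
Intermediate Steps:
K(b) = 5 + 2*b (K(b) = b*2 + 5 = 2*b + 5 = 5 + 2*b)
(K(-14)*(-207))*101 = ((5 + 2*(-14))*(-207))*101 = ((5 - 28)*(-207))*101 = -23*(-207)*101 = 4761*101 = 480861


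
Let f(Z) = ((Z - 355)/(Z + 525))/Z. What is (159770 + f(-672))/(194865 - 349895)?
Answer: -15782718653/15314483520 ≈ -1.0306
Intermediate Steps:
f(Z) = (-355 + Z)/(Z*(525 + Z)) (f(Z) = ((-355 + Z)/(525 + Z))/Z = (-355 + Z)/(Z*(525 + Z)))
(159770 + f(-672))/(194865 - 349895) = (159770 + (-355 - 672)/((-672)*(525 - 672)))/(194865 - 349895) = (159770 - 1/672*(-1027)/(-147))/(-155030) = (159770 - 1/672*(-1/147)*(-1027))*(-1/155030) = (159770 - 1027/98784)*(-1/155030) = (15782718653/98784)*(-1/155030) = -15782718653/15314483520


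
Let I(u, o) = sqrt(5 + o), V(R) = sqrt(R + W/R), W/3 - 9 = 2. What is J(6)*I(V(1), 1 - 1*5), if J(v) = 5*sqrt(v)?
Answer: 5*sqrt(6) ≈ 12.247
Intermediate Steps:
W = 33 (W = 27 + 3*2 = 27 + 6 = 33)
V(R) = sqrt(R + 33/R)
J(6)*I(V(1), 1 - 1*5) = (5*sqrt(6))*sqrt(5 + (1 - 1*5)) = (5*sqrt(6))*sqrt(5 + (1 - 5)) = (5*sqrt(6))*sqrt(5 - 4) = (5*sqrt(6))*sqrt(1) = (5*sqrt(6))*1 = 5*sqrt(6)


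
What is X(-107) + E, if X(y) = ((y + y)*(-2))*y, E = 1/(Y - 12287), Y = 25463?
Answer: -603408095/13176 ≈ -45796.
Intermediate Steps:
E = 1/13176 (E = 1/(25463 - 12287) = 1/13176 ≈ 7.5896e-5)
X(y) = -4*y**2 (X(y) = ((2*y)*(-2))*y = (-4*y)*y = -4*y**2)
X(-107) + E = -4*(-107)**2 + 1/13176 = -4*11449 + 1/13176 = -45796 + 1/13176 = -603408095/13176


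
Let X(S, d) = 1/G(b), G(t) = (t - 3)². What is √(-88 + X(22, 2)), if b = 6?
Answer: I*√791/3 ≈ 9.3749*I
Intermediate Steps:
G(t) = (-3 + t)²
X(S, d) = ⅑ (X(S, d) = 1/((-3 + 6)²) = 1/(3²) = 1/9 = ⅑)
√(-88 + X(22, 2)) = √(-88 + ⅑) = √(-791/9) = I*√791/3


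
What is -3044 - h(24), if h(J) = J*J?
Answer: -3620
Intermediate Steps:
h(J) = J**2
-3044 - h(24) = -3044 - 1*24**2 = -3044 - 1*576 = -3044 - 576 = -3620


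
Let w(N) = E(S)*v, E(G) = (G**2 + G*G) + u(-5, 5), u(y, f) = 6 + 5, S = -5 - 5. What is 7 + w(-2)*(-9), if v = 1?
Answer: -1892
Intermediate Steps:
S = -10
u(y, f) = 11
E(G) = 11 + 2*G**2 (E(G) = (G**2 + G*G) + 11 = (G**2 + G**2) + 11 = 2*G**2 + 11 = 11 + 2*G**2)
w(N) = 211 (w(N) = (11 + 2*(-10)**2)*1 = (11 + 2*100)*1 = (11 + 200)*1 = 211*1 = 211)
7 + w(-2)*(-9) = 7 + 211*(-9) = 7 - 1899 = -1892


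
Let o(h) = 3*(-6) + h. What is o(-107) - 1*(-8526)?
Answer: 8401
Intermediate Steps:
o(h) = -18 + h
o(-107) - 1*(-8526) = (-18 - 107) - 1*(-8526) = -125 + 8526 = 8401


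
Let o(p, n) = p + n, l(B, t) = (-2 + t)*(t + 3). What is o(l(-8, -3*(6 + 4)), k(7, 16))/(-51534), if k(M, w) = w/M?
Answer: -3032/180369 ≈ -0.016810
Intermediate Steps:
l(B, t) = (-2 + t)*(3 + t)
o(p, n) = n + p
o(l(-8, -3*(6 + 4)), k(7, 16))/(-51534) = (16/7 + (-6 - 3*(6 + 4) + (-3*(6 + 4))²))/(-51534) = (16*(⅐) + (-6 - 3*10 + (-3*10)²))*(-1/51534) = (16/7 + (-6 - 30 + (-30)²))*(-1/51534) = (16/7 + (-6 - 30 + 900))*(-1/51534) = (16/7 + 864)*(-1/51534) = (6064/7)*(-1/51534) = -3032/180369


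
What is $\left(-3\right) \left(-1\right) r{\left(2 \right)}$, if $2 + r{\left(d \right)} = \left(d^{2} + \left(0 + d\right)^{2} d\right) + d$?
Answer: $36$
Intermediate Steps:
$r{\left(d \right)} = -2 + d + d^{2} + d^{3}$ ($r{\left(d \right)} = -2 + \left(\left(d^{2} + \left(0 + d\right)^{2} d\right) + d\right) = -2 + \left(\left(d^{2} + d^{2} d\right) + d\right) = -2 + \left(\left(d^{2} + d^{3}\right) + d\right) = -2 + \left(d + d^{2} + d^{3}\right) = -2 + d + d^{2} + d^{3}$)
$\left(-3\right) \left(-1\right) r{\left(2 \right)} = \left(-3\right) \left(-1\right) \left(-2 + 2 + 2^{2} + 2^{3}\right) = 3 \left(-2 + 2 + 4 + 8\right) = 3 \cdot 12 = 36$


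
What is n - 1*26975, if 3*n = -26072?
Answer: -106997/3 ≈ -35666.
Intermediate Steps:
n = -26072/3 (n = (⅓)*(-26072) = -26072/3 ≈ -8690.7)
n - 1*26975 = -26072/3 - 1*26975 = -26072/3 - 26975 = -106997/3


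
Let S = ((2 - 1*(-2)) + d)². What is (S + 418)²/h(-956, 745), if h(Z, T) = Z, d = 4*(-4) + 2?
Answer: -67081/239 ≈ -280.67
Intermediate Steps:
d = -14 (d = -16 + 2 = -14)
S = 100 (S = ((2 - 1*(-2)) - 14)² = ((2 + 2) - 14)² = (4 - 14)² = (-10)² = 100)
(S + 418)²/h(-956, 745) = (100 + 418)²/(-956) = 518²*(-1/956) = 268324*(-1/956) = -67081/239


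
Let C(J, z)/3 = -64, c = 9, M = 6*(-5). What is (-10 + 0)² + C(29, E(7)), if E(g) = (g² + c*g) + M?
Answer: -92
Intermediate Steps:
M = -30
E(g) = -30 + g² + 9*g (E(g) = (g² + 9*g) - 30 = -30 + g² + 9*g)
C(J, z) = -192 (C(J, z) = 3*(-64) = -192)
(-10 + 0)² + C(29, E(7)) = (-10 + 0)² - 192 = (-10)² - 192 = 100 - 192 = -92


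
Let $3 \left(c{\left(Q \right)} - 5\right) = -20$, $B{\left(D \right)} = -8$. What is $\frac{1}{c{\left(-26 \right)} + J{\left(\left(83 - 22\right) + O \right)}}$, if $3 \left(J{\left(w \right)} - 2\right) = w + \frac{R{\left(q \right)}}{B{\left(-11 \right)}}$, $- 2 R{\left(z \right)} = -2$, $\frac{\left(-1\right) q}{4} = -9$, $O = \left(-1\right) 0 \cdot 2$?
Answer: $\frac{8}{165} \approx 0.048485$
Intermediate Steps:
$O = 0$ ($O = 0 \cdot 2 = 0$)
$q = 36$ ($q = \left(-4\right) \left(-9\right) = 36$)
$R{\left(z \right)} = 1$ ($R{\left(z \right)} = \left(- \frac{1}{2}\right) \left(-2\right) = 1$)
$c{\left(Q \right)} = - \frac{5}{3}$ ($c{\left(Q \right)} = 5 + \frac{1}{3} \left(-20\right) = 5 - \frac{20}{3} = - \frac{5}{3}$)
$J{\left(w \right)} = \frac{47}{24} + \frac{w}{3}$ ($J{\left(w \right)} = 2 + \frac{w + 1 \frac{1}{-8}}{3} = 2 + \frac{w + 1 \left(- \frac{1}{8}\right)}{3} = 2 + \frac{w - \frac{1}{8}}{3} = 2 + \frac{- \frac{1}{8} + w}{3} = 2 + \left(- \frac{1}{24} + \frac{w}{3}\right) = \frac{47}{24} + \frac{w}{3}$)
$\frac{1}{c{\left(-26 \right)} + J{\left(\left(83 - 22\right) + O \right)}} = \frac{1}{- \frac{5}{3} + \left(\frac{47}{24} + \frac{\left(83 - 22\right) + 0}{3}\right)} = \frac{1}{- \frac{5}{3} + \left(\frac{47}{24} + \frac{61 + 0}{3}\right)} = \frac{1}{- \frac{5}{3} + \left(\frac{47}{24} + \frac{1}{3} \cdot 61\right)} = \frac{1}{- \frac{5}{3} + \left(\frac{47}{24} + \frac{61}{3}\right)} = \frac{1}{- \frac{5}{3} + \frac{535}{24}} = \frac{1}{\frac{165}{8}} = \frac{8}{165}$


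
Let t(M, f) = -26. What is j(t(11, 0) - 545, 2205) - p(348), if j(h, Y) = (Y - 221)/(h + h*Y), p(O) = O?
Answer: -219175916/629813 ≈ -348.00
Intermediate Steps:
j(h, Y) = (-221 + Y)/(h + Y*h)
j(t(11, 0) - 545, 2205) - p(348) = (-221 + 2205)/((-26 - 545)*(1 + 2205)) - 1*348 = 1984/(-571*2206) - 348 = -1/571*1/2206*1984 - 348 = -992/629813 - 348 = -219175916/629813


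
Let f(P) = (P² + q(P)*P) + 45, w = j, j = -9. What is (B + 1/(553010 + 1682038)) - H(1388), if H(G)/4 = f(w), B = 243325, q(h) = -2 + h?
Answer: 541831511401/2235048 ≈ 2.4243e+5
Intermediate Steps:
w = -9
f(P) = 45 + P² + P*(-2 + P) (f(P) = (P² + (-2 + P)*P) + 45 = (P² + P*(-2 + P)) + 45 = 45 + P² + P*(-2 + P))
H(G) = 900 (H(G) = 4*(45 + (-9)² - 9*(-2 - 9)) = 4*(45 + 81 - 9*(-11)) = 4*(45 + 81 + 99) = 4*225 = 900)
(B + 1/(553010 + 1682038)) - H(1388) = (243325 + 1/(553010 + 1682038)) - 1*900 = (243325 + 1/2235048) - 900 = 543843054601/2235048 - 900 = 541831511401/2235048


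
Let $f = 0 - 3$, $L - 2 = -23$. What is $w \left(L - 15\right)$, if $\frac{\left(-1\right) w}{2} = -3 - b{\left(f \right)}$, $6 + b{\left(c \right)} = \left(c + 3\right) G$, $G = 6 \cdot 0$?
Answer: $216$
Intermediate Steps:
$L = -21$ ($L = 2 - 23 = -21$)
$f = -3$
$G = 0$
$b{\left(c \right)} = -6$ ($b{\left(c \right)} = -6 + \left(c + 3\right) 0 = -6 + \left(3 + c\right) 0 = -6 + 0 = -6$)
$w = -6$ ($w = - 2 \left(-3 - -6\right) = - 2 \left(-3 + 6\right) = \left(-2\right) 3 = -6$)
$w \left(L - 15\right) = - 6 \left(-21 - 15\right) = \left(-6\right) \left(-36\right) = 216$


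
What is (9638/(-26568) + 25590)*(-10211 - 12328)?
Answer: -2553914683133/4428 ≈ -5.7676e+8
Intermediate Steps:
(9638/(-26568) + 25590)*(-10211 - 12328) = (9638*(-1/26568) + 25590)*(-22539) = (-4819/13284 + 25590)*(-22539) = (339932741/13284)*(-22539) = -2553914683133/4428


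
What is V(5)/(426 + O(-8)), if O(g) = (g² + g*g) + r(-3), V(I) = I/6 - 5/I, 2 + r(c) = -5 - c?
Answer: -1/3300 ≈ -0.00030303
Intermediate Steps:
r(c) = -7 - c (r(c) = -2 + (-5 - c) = -7 - c)
V(I) = -5/I + I/6 (V(I) = I*(⅙) - 5/I = I/6 - 5/I = -5/I + I/6)
O(g) = -4 + 2*g² (O(g) = (g² + g*g) + (-7 - 1*(-3)) = (g² + g²) + (-7 + 3) = 2*g² - 4 = -4 + 2*g²)
V(5)/(426 + O(-8)) = (-5/5 + (⅙)*5)/(426 + (-4 + 2*(-8)²)) = (-5*⅕ + ⅚)/(426 + (-4 + 2*64)) = (-1 + ⅚)/(426 + (-4 + 128)) = -1/(6*(426 + 124)) = -⅙/550 = -⅙*1/550 = -1/3300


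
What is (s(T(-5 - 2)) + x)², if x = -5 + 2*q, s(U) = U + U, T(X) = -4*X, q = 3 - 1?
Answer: 3025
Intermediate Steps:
q = 2
s(U) = 2*U
x = -1 (x = -5 + 2*2 = -5 + 4 = -1)
(s(T(-5 - 2)) + x)² = (2*(-4*(-5 - 2)) - 1)² = (2*(-4*(-7)) - 1)² = (2*28 - 1)² = (56 - 1)² = 55² = 3025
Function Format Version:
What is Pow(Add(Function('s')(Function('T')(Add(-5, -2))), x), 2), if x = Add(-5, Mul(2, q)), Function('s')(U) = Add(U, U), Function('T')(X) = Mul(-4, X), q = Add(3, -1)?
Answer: 3025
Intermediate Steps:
q = 2
Function('s')(U) = Mul(2, U)
x = -1 (x = Add(-5, Mul(2, 2)) = Add(-5, 4) = -1)
Pow(Add(Function('s')(Function('T')(Add(-5, -2))), x), 2) = Pow(Add(Mul(2, Mul(-4, Add(-5, -2))), -1), 2) = Pow(Add(Mul(2, Mul(-4, -7)), -1), 2) = Pow(Add(Mul(2, 28), -1), 2) = Pow(Add(56, -1), 2) = Pow(55, 2) = 3025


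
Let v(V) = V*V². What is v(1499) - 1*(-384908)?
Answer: 3368639407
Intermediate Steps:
v(V) = V³
v(1499) - 1*(-384908) = 1499³ - 1*(-384908) = 3368254499 + 384908 = 3368639407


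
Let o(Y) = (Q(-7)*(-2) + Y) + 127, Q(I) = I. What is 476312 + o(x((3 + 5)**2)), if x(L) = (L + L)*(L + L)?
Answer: 492837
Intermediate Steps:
x(L) = 4*L**2 (x(L) = (2*L)*(2*L) = 4*L**2)
o(Y) = 141 + Y (o(Y) = (-7*(-2) + Y) + 127 = (14 + Y) + 127 = 141 + Y)
476312 + o(x((3 + 5)**2)) = 476312 + (141 + 4*((3 + 5)**2)**2) = 476312 + (141 + 4*(8**2)**2) = 476312 + (141 + 4*64**2) = 476312 + (141 + 4*4096) = 476312 + (141 + 16384) = 476312 + 16525 = 492837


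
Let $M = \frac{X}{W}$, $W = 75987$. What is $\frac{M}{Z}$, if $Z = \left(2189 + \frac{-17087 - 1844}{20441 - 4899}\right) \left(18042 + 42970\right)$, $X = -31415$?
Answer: $- \frac{244125965}{78819831722970954} \approx -3.0973 \cdot 10^{-9}$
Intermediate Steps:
$M = - \frac{31415}{75987} \approx -0.41343$
$Z = \frac{1037280478542}{7771}$ ($Z = \left(2189 - \frac{18931}{20441 + \left(-7718 + 2819\right)}\right) 61012 = \left(2189 - \frac{18931}{20441 - 4899}\right) 61012 = \left(2189 - \frac{18931}{15542}\right) 61012 = \frac{34002507}{15542} \cdot 61012 = \frac{1037280478542}{7771} \approx 1.3348 \cdot 10^{8}$)
$\frac{M}{Z} = - \frac{31415}{75987 \cdot \frac{1037280478542}{7771}} = \left(- \frac{31415}{75987}\right) \frac{7771}{1037280478542} = - \frac{244125965}{78819831722970954}$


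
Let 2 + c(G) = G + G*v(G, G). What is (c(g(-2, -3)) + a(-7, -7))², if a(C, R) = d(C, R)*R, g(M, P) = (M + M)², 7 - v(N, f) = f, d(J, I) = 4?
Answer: 24964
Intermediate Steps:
v(N, f) = 7 - f
g(M, P) = 4*M² (g(M, P) = (2*M)² = 4*M²)
a(C, R) = 4*R
c(G) = -2 + G + G*(7 - G) (c(G) = -2 + (G + G*(7 - G)) = -2 + G + G*(7 - G))
(c(g(-2, -3)) + a(-7, -7))² = ((-2 + 4*(-2)² - 4*(-2)²*(-7 + 4*(-2)²)) + 4*(-7))² = ((-2 + 4*4 - 4*4*(-7 + 4*4)) - 28)² = ((-2 + 16 - 1*16*(-7 + 16)) - 28)² = ((-2 + 16 - 1*16*9) - 28)² = ((-2 + 16 - 144) - 28)² = (-130 - 28)² = (-158)² = 24964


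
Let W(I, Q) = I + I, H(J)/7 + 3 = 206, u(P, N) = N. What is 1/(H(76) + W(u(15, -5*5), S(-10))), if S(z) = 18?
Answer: 1/1371 ≈ 0.00072939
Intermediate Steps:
H(J) = 1421 (H(J) = -21 + 7*206 = -21 + 1442 = 1421)
W(I, Q) = 2*I
1/(H(76) + W(u(15, -5*5), S(-10))) = 1/(1421 + 2*(-5*5)) = 1/(1421 + 2*(-25)) = 1/(1421 - 50) = 1/1371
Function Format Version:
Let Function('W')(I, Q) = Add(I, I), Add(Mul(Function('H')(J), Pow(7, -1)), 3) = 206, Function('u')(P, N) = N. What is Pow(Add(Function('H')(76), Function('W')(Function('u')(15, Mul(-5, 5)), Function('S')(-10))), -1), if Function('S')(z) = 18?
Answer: Rational(1, 1371) ≈ 0.00072939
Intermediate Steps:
Function('H')(J) = 1421 (Function('H')(J) = Add(-21, Mul(7, 206)) = Add(-21, 1442) = 1421)
Function('W')(I, Q) = Mul(2, I)
Pow(Add(Function('H')(76), Function('W')(Function('u')(15, Mul(-5, 5)), Function('S')(-10))), -1) = Pow(Add(1421, Mul(2, Mul(-5, 5))), -1) = Pow(Add(1421, Mul(2, -25)), -1) = Pow(Add(1421, -50), -1) = Pow(1371, -1) = Rational(1, 1371)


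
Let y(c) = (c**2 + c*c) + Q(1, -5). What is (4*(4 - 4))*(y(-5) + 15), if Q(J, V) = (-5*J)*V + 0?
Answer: 0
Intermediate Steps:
Q(J, V) = -5*J*V (Q(J, V) = -5*J*V + 0 = -5*J*V)
y(c) = 25 + 2*c**2 (y(c) = (c**2 + c*c) - 5*1*(-5) = (c**2 + c**2) + 25 = 2*c**2 + 25 = 25 + 2*c**2)
(4*(4 - 4))*(y(-5) + 15) = (4*(4 - 4))*((25 + 2*(-5)**2) + 15) = (4*0)*((25 + 2*25) + 15) = 0*((25 + 50) + 15) = 0*(75 + 15) = 0*90 = 0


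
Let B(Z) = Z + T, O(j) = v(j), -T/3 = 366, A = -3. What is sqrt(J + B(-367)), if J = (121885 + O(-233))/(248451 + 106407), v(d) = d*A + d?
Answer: I*sqrt(3763990530798)/50694 ≈ 38.271*I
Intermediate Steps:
T = -1098 (T = -3*366 = -1098)
v(d) = -2*d (v(d) = d*(-3) + d = -3*d + d = -2*d)
O(j) = -2*j
B(Z) = -1098 + Z (B(Z) = Z - 1098 = -1098 + Z)
J = 122351/354858 (J = (121885 - 2*(-233))/(248451 + 106407) = (121885 + 466)/354858 = 122351*(1/354858) = 122351/354858 ≈ 0.34479)
sqrt(J + B(-367)) = sqrt(122351/354858 + (-1098 - 367)) = sqrt(122351/354858 - 1465) = sqrt(-519744619/354858) = I*sqrt(3763990530798)/50694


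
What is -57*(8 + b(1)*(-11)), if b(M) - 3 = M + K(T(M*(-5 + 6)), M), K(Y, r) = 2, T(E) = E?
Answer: 3306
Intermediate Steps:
b(M) = 5 + M (b(M) = 3 + (M + 2) = 3 + (2 + M) = 5 + M)
-57*(8 + b(1)*(-11)) = -57*(8 + (5 + 1)*(-11)) = -57*(8 + 6*(-11)) = -57*(8 - 66) = -57*(-58) = 3306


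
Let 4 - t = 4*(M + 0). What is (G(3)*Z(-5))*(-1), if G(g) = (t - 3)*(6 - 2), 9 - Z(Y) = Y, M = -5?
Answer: -1176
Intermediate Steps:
t = 24 (t = 4 - 4*(-5 + 0) = 4 - 4*(-5) = 4 - 1*(-20) = 4 + 20 = 24)
Z(Y) = 9 - Y
G(g) = 84 (G(g) = (24 - 3)*(6 - 2) = 21*4 = 84)
(G(3)*Z(-5))*(-1) = (84*(9 - 1*(-5)))*(-1) = (84*(9 + 5))*(-1) = (84*14)*(-1) = 1176*(-1) = -1176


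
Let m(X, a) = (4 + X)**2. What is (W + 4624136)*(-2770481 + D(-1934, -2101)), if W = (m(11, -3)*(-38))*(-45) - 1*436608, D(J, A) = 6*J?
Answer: -12720466039630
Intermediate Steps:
W = -51858 (W = ((4 + 11)**2*(-38))*(-45) - 1*436608 = (15**2*(-38))*(-45) - 436608 = (225*(-38))*(-45) - 436608 = -8550*(-45) - 436608 = 384750 - 436608 = -51858)
(W + 4624136)*(-2770481 + D(-1934, -2101)) = (-51858 + 4624136)*(-2770481 + 6*(-1934)) = 4572278*(-2770481 - 11604) = 4572278*(-2782085) = -12720466039630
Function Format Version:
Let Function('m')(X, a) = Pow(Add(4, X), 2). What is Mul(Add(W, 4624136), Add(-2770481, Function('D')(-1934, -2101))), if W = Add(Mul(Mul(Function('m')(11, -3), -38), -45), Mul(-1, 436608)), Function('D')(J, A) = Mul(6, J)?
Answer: -12720466039630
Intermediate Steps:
W = -51858 (W = Add(Mul(Mul(Pow(Add(4, 11), 2), -38), -45), Mul(-1, 436608)) = Add(Mul(Mul(Pow(15, 2), -38), -45), -436608) = Add(Mul(Mul(225, -38), -45), -436608) = Add(Mul(-8550, -45), -436608) = Add(384750, -436608) = -51858)
Mul(Add(W, 4624136), Add(-2770481, Function('D')(-1934, -2101))) = Mul(Add(-51858, 4624136), Add(-2770481, Mul(6, -1934))) = Mul(4572278, Add(-2770481, -11604)) = Mul(4572278, -2782085) = -12720466039630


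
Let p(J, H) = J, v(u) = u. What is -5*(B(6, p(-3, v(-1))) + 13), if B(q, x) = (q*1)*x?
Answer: 25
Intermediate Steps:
B(q, x) = q*x
-5*(B(6, p(-3, v(-1))) + 13) = -5*(6*(-3) + 13) = -5*(-18 + 13) = -5*(-5) = 25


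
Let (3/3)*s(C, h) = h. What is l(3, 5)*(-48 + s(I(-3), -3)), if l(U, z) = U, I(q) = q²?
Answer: -153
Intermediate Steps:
s(C, h) = h
l(3, 5)*(-48 + s(I(-3), -3)) = 3*(-48 - 3) = 3*(-51) = -153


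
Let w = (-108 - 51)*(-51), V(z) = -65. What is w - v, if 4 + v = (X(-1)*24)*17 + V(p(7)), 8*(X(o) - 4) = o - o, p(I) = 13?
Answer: 6546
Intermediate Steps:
X(o) = 4 (X(o) = 4 + (o - o)/8 = 4 + (⅛)*0 = 4 + 0 = 4)
v = 1563 (v = -4 + ((4*24)*17 - 65) = -4 + (96*17 - 65) = -4 + (1632 - 65) = -4 + 1567 = 1563)
w = 8109 (w = -159*(-51) = 8109)
w - v = 8109 - 1*1563 = 8109 - 1563 = 6546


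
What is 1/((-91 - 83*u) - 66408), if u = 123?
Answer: -1/76708 ≈ -1.3036e-5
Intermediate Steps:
1/((-91 - 83*u) - 66408) = 1/((-91 - 83*123) - 66408) = 1/((-91 - 10209) - 66408) = 1/(-10300 - 66408) = 1/(-76708) = -1/76708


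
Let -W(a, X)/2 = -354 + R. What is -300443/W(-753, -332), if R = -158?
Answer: -300443/1024 ≈ -293.40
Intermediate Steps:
W(a, X) = 1024 (W(a, X) = -2*(-354 - 158) = -2*(-512) = 1024)
-300443/W(-753, -332) = -300443/1024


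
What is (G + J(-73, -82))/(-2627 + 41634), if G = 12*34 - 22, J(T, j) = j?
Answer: 16/2053 ≈ 0.0077935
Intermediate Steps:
G = 386 (G = 408 - 22 = 386)
(G + J(-73, -82))/(-2627 + 41634) = (386 - 82)/(-2627 + 41634) = 304/39007 = 304*(1/39007) = 16/2053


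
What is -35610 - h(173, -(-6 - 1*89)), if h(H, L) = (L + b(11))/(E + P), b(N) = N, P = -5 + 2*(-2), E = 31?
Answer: -391763/11 ≈ -35615.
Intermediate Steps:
P = -9 (P = -5 - 4 = -9)
h(H, L) = ½ + L/22 (h(H, L) = (L + 11)/(31 - 9) = (11 + L)/22 = (11 + L)*(1/22) = ½ + L/22)
-35610 - h(173, -(-6 - 1*89)) = -35610 - (½ + (-(-6 - 1*89))/22) = -35610 - (½ + (-(-6 - 89))/22) = -35610 - (½ + (-1*(-95))/22) = -35610 - (½ + (1/22)*95) = -35610 - (½ + 95/22) = -35610 - 1*53/11 = -35610 - 53/11 = -391763/11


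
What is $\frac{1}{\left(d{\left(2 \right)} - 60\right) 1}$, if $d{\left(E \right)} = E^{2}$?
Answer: $- \frac{1}{56} \approx -0.017857$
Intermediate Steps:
$\frac{1}{\left(d{\left(2 \right)} - 60\right) 1} = \frac{1}{\left(2^{2} - 60\right) 1} = \frac{1}{\left(4 - 60\right) 1} = \frac{1}{\left(-56\right) 1} = \frac{1}{-56} = - \frac{1}{56}$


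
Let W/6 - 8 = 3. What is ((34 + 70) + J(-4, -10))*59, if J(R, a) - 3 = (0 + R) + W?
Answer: 9971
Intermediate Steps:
W = 66 (W = 48 + 6*3 = 48 + 18 = 66)
J(R, a) = 69 + R (J(R, a) = 3 + ((0 + R) + 66) = 3 + (R + 66) = 3 + (66 + R) = 69 + R)
((34 + 70) + J(-4, -10))*59 = ((34 + 70) + (69 - 4))*59 = (104 + 65)*59 = 169*59 = 9971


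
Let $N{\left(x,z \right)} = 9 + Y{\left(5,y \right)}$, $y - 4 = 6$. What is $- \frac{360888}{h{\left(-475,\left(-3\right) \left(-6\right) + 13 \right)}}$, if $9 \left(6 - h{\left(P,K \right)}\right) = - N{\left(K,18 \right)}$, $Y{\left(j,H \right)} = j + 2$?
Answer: $- \frac{1623996}{35} \approx -46400.0$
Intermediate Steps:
$y = 10$ ($y = 4 + 6 = 10$)
$Y{\left(j,H \right)} = 2 + j$
$N{\left(x,z \right)} = 16$ ($N{\left(x,z \right)} = 9 + \left(2 + 5\right) = 9 + 7 = 16$)
$h{\left(P,K \right)} = \frac{70}{9}$ ($h{\left(P,K \right)} = 6 - \frac{\left(-1\right) 16}{9} = 6 - - \frac{16}{9} = 6 + \frac{16}{9} = \frac{70}{9}$)
$- \frac{360888}{h{\left(-475,\left(-3\right) \left(-6\right) + 13 \right)}} = - \frac{360888}{\frac{70}{9}} = \left(-360888\right) \frac{9}{70} = - \frac{1623996}{35}$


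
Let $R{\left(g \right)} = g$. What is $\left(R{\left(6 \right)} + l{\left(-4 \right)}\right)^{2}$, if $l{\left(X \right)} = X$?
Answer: $4$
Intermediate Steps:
$\left(R{\left(6 \right)} + l{\left(-4 \right)}\right)^{2} = \left(6 - 4\right)^{2} = 2^{2} = 4$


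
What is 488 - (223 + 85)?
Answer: 180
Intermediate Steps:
488 - (223 + 85) = 488 - 1*308 = 488 - 308 = 180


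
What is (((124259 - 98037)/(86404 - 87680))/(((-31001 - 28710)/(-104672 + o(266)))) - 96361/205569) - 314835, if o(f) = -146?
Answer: -1232923308775333115/3915639048321 ≈ -3.1487e+5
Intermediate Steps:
(((124259 - 98037)/(86404 - 87680))/(((-31001 - 28710)/(-104672 + o(266)))) - 96361/205569) - 314835 = (((124259 - 98037)/(86404 - 87680))/(((-31001 - 28710)/(-104672 - 146))) - 96361/205569) - 314835 = ((26222/(-1276))/((-59711/(-104818))) - 96361*1/205569) - 314835 = ((26222*(-1/1276))/((-59711*(-1/104818))) - 96361/205569) - 314835 = (-13111/(638*59711/104818) - 96361/205569) - 314835 = (-13111/638*104818/59711 - 96361/205569) - 314835 = (-687134399/19047809 - 96361/205569) - 314835 = -143088997191080/3915639048321 - 314835 = -1232923308775333115/3915639048321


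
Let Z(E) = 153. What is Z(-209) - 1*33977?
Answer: -33824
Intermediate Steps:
Z(-209) - 1*33977 = 153 - 1*33977 = 153 - 33977 = -33824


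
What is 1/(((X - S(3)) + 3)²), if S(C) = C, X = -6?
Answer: 1/36 ≈ 0.027778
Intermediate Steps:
1/(((X - S(3)) + 3)²) = 1/(((-6 - 1*3) + 3)²) = 1/(((-6 - 3) + 3)²) = 1/((-9 + 3)²) = 1/((-6)²) = 1/36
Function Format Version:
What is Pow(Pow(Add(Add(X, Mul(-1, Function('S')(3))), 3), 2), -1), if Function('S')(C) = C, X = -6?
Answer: Rational(1, 36) ≈ 0.027778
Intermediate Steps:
Pow(Pow(Add(Add(X, Mul(-1, Function('S')(3))), 3), 2), -1) = Pow(Pow(Add(Add(-6, Mul(-1, 3)), 3), 2), -1) = Pow(Pow(Add(Add(-6, -3), 3), 2), -1) = Pow(Pow(Add(-9, 3), 2), -1) = Pow(Pow(-6, 2), -1) = Pow(36, -1) = Rational(1, 36)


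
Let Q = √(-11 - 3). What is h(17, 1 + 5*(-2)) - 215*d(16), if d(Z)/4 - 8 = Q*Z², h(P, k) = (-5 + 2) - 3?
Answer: -6886 - 220160*I*√14 ≈ -6886.0 - 8.2376e+5*I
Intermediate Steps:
Q = I*√14 (Q = √(-14) = I*√14 ≈ 3.7417*I)
h(P, k) = -6 (h(P, k) = -3 - 3 = -6)
d(Z) = 32 + 4*I*√14*Z² (d(Z) = 32 + 4*((I*√14)*Z²) = 32 + 4*(I*√14*Z²) = 32 + 4*I*√14*Z²)
h(17, 1 + 5*(-2)) - 215*d(16) = -6 - 215*(32 + 4*I*√14*16²) = -6 - 215*(32 + 4*I*√14*256) = -6 - 215*(32 + 1024*I*√14) = -6 + (-6880 - 220160*I*√14) = -6886 - 220160*I*√14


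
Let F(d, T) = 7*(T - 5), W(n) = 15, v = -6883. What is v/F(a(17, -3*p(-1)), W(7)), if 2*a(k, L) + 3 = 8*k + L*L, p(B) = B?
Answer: -6883/70 ≈ -98.329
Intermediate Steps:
a(k, L) = -3/2 + L**2/2 + 4*k (a(k, L) = -3/2 + (8*k + L*L)/2 = -3/2 + (8*k + L**2)/2 = -3/2 + (L**2 + 8*k)/2 = -3/2 + (L**2/2 + 4*k) = -3/2 + L**2/2 + 4*k)
F(d, T) = -35 + 7*T (F(d, T) = 7*(-5 + T) = -35 + 7*T)
v/F(a(17, -3*p(-1)), W(7)) = -6883/(-35 + 7*15) = -6883/(-35 + 105) = -6883/70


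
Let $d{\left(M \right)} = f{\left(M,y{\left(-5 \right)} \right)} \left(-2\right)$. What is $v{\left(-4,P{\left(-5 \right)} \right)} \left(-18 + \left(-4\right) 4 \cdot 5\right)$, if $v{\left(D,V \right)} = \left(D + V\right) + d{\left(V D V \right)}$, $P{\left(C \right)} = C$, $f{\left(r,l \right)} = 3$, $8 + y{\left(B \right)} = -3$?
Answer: $1470$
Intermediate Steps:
$y{\left(B \right)} = -11$ ($y{\left(B \right)} = -8 - 3 = -11$)
$d{\left(M \right)} = -6$ ($d{\left(M \right)} = 3 \left(-2\right) = -6$)
$v{\left(D,V \right)} = -6 + D + V$ ($v{\left(D,V \right)} = \left(D + V\right) - 6 = -6 + D + V$)
$v{\left(-4,P{\left(-5 \right)} \right)} \left(-18 + \left(-4\right) 4 \cdot 5\right) = \left(-6 - 4 - 5\right) \left(-18 + \left(-4\right) 4 \cdot 5\right) = - 15 \left(-18 - 80\right) = \left(-15\right) \left(-98\right) = 1470$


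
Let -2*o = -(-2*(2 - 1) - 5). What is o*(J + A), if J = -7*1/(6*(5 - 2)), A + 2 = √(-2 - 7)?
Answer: 301/36 - 21*I/2 ≈ 8.3611 - 10.5*I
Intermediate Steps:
A = -2 + 3*I (A = -2 + √(-2 - 7) = -2 + √(-9) = -2 + 3*I ≈ -2.0 + 3.0*I)
o = -7/2 (o = -(-1)*(-2*(2 - 1) - 5)/2 = -(-1)*(-2*1 - 5)/2 = -(-1)*(-2 - 5)/2 = -(-1)*(-7)/2 = -½*7 = -7/2 ≈ -3.5000)
J = -7/18 (J = -7/(6*3) = -7/18 ≈ -0.38889)
o*(J + A) = -7*(-7/18 + (-2 + 3*I))/2 = -7*(-43/18 + 3*I)/2 = 301/36 - 21*I/2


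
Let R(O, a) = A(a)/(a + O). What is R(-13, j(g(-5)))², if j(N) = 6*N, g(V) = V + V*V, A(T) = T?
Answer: 14400/11449 ≈ 1.2578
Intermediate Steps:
g(V) = V + V²
R(O, a) = a/(O + a) (R(O, a) = a/(a + O) = a/(O + a))
R(-13, j(g(-5)))² = ((6*(-5*(1 - 5)))/(-13 + 6*(-5*(1 - 5))))² = ((6*(-5*(-4)))/(-13 + 6*(-5*(-4))))² = ((6*20)/(-13 + 6*20))² = (120/(-13 + 120))² = (120/107)² = 14400/11449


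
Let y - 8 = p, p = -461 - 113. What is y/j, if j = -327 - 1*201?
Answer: 283/264 ≈ 1.0720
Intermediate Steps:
j = -528 (j = -327 - 201 = -528)
p = -574
y = -566 (y = 8 - 574 = -566)
y/j = -566/(-528) = -566*(-1/528) = 283/264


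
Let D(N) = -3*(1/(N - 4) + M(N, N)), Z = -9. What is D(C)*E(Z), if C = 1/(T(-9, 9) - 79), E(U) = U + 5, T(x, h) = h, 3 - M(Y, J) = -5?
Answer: 26136/281 ≈ 93.011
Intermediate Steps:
M(Y, J) = 8 (M(Y, J) = 3 - 1*(-5) = 3 + 5 = 8)
E(U) = 5 + U
C = -1/70 (C = 1/(9 - 79) = 1/(-70) = -1/70 ≈ -0.014286)
D(N) = -24 - 3/(-4 + N) (D(N) = -3*(1/(N - 4) + 8) = -3*(1/(-4 + N) + 8) = -3*(8 + 1/(-4 + N)) = -24 - 3/(-4 + N))
D(C)*E(Z) = (3*(31 - 8*(-1/70))/(-4 - 1/70))*(5 - 9) = (3*(31 + 4/35)/(-281/70))*(-4) = (3*(-70/281)*(1089/35))*(-4) = -6534/281*(-4) = 26136/281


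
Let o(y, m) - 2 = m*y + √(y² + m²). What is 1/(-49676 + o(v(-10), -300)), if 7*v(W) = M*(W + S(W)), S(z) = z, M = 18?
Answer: -39953/1368099522 - 5*√1261/684049761 ≈ -2.9463e-5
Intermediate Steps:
v(W) = 36*W/7 (v(W) = (18*(W + W))/7 = (18*(2*W))/7 = (36*W)/7 = 36*W/7)
o(y, m) = 2 + √(m² + y²) + m*y (o(y, m) = 2 + (m*y + √(y² + m²)) = 2 + (m*y + √(m² + y²)) = 2 + (√(m² + y²) + m*y) = 2 + √(m² + y²) + m*y)
1/(-49676 + o(v(-10), -300)) = 1/(-49676 + (2 + √((-300)² + ((36/7)*(-10))²) - 10800*(-10)/7)) = 1/(-49676 + (2 + √(90000 + (-360/7)²) - 300*(-360/7))) = 1/(-49676 + (2 + √(90000 + 129600/49) + 108000/7)) = 1/(-49676 + (2 + √(4539600/49) + 108000/7)) = 1/(-49676 + (2 + 60*√1261/7 + 108000/7)) = 1/(-49676 + (108014/7 + 60*√1261/7)) = 1/(-239718/7 + 60*√1261/7)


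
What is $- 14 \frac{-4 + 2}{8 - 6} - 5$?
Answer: $9$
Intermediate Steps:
$- 14 \frac{-4 + 2}{8 - 6} - 5 = - 14 \left(- \frac{2}{2}\right) - 5 = - 14 \left(\left(-2\right) \frac{1}{2}\right) - 5 = \left(-14\right) \left(-1\right) - 5 = 14 - 5 = 9$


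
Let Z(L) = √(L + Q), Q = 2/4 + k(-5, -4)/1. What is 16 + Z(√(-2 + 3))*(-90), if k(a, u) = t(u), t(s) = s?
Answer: 16 - 45*I*√10 ≈ 16.0 - 142.3*I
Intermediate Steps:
k(a, u) = u
Q = -7/2 (Q = 2/4 - 4/1 = 2*(¼) - 4*1 = ½ - 4 = -7/2 ≈ -3.5000)
Z(L) = √(-7/2 + L) (Z(L) = √(L - 7/2) = √(-7/2 + L))
16 + Z(√(-2 + 3))*(-90) = 16 + (√(-14 + 4*√(-2 + 3))/2)*(-90) = 16 + (√(-14 + 4*√1)/2)*(-90) = 16 + (√(-14 + 4*1)/2)*(-90) = 16 + (√(-14 + 4)/2)*(-90) = 16 + (√(-10)/2)*(-90) = 16 + ((I*√10)/2)*(-90) = 16 + (I*√10/2)*(-90) = 16 - 45*I*√10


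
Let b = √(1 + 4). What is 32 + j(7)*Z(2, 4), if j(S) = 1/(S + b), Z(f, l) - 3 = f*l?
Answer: 135/4 - √5/4 ≈ 33.191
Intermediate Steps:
b = √5 ≈ 2.2361
Z(f, l) = 3 + f*l
j(S) = 1/(S + √5)
32 + j(7)*Z(2, 4) = 32 + (3 + 2*4)/(7 + √5) = 32 + (3 + 8)/(7 + √5) = 32 + 11/(7 + √5)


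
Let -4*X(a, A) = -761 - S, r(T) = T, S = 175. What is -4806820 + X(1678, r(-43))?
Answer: -4806586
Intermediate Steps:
X(a, A) = 234 (X(a, A) = -(-761 - 1*175)/4 = -(-761 - 175)/4 = -¼*(-936) = 234)
-4806820 + X(1678, r(-43)) = -4806820 + 234 = -4806586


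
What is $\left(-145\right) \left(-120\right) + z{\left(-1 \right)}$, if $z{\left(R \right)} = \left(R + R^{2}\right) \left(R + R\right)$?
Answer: $17400$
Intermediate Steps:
$z{\left(R \right)} = 2 R \left(R + R^{2}\right)$ ($z{\left(R \right)} = \left(R + R^{2}\right) 2 R = 2 R \left(R + R^{2}\right)$)
$\left(-145\right) \left(-120\right) + z{\left(-1 \right)} = \left(-145\right) \left(-120\right) + 2 \left(-1\right)^{2} \left(1 - 1\right) = 17400 + 2 \cdot 1 \cdot 0 = 17400 + 0 = 17400$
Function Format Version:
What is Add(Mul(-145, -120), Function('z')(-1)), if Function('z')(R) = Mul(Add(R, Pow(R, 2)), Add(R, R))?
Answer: 17400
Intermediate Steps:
Function('z')(R) = Mul(2, R, Add(R, Pow(R, 2))) (Function('z')(R) = Mul(Add(R, Pow(R, 2)), Mul(2, R)) = Mul(2, R, Add(R, Pow(R, 2))))
Add(Mul(-145, -120), Function('z')(-1)) = Add(Mul(-145, -120), Mul(2, Pow(-1, 2), Add(1, -1))) = Add(17400, Mul(2, 1, 0)) = Add(17400, 0) = 17400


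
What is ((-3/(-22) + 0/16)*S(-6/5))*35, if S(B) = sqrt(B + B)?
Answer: 21*I*sqrt(15)/11 ≈ 7.3939*I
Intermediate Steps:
S(B) = sqrt(2)*sqrt(B) (S(B) = sqrt(2*B) = sqrt(2)*sqrt(B))
((-3/(-22) + 0/16)*S(-6/5))*35 = ((-3/(-22) + 0/16)*(sqrt(2)*sqrt(-6/5)))*35 = ((-3*(-1/22) + 0*(1/16))*(sqrt(2)*sqrt(-6*1/5)))*35 = ((3/22 + 0)*(sqrt(2)*sqrt(-6/5)))*35 = (3*(sqrt(2)*(I*sqrt(30)/5))/22)*35 = (3*(2*I*sqrt(15)/5)/22)*35 = (3*I*sqrt(15)/55)*35 = 21*I*sqrt(15)/11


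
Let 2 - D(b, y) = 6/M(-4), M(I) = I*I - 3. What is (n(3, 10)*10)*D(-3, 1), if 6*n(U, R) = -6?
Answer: -200/13 ≈ -15.385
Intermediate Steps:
M(I) = -3 + I**2 (M(I) = I**2 - 3 = -3 + I**2)
n(U, R) = -1 (n(U, R) = (1/6)*(-6) = -1)
D(b, y) = 20/13 (D(b, y) = 2 - 6/(-3 + (-4)**2) = 2 - 6/(-3 + 16) = 2 - 6/13 = 20/13)
(n(3, 10)*10)*D(-3, 1) = -1*10*(20/13) = -10*20/13 = -200/13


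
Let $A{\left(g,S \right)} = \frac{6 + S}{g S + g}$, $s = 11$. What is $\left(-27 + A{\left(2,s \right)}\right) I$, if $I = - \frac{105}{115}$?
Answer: $\frac{4417}{184} \approx 24.005$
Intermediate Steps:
$I = - \frac{21}{23}$ ($I = \left(-105\right) \frac{1}{115} = - \frac{21}{23} \approx -0.91304$)
$A{\left(g,S \right)} = \frac{6 + S}{g + S g}$ ($A{\left(g,S \right)} = \frac{6 + S}{S g + g} = \frac{6 + S}{g + S g}$)
$\left(-27 + A{\left(2,s \right)}\right) I = \left(-27 + \frac{6 + 11}{2 \left(1 + 11\right)}\right) \left(- \frac{21}{23}\right) = \left(-27 + \frac{1}{2} \cdot \frac{1}{12} \cdot 17\right) \left(- \frac{21}{23}\right) = \left(-27 + \frac{17}{24}\right) \left(- \frac{21}{23}\right) = \left(- \frac{631}{24}\right) \left(- \frac{21}{23}\right) = \frac{4417}{184}$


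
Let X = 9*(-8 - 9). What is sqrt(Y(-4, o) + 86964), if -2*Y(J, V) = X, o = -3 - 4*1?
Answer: sqrt(348162)/2 ≈ 295.03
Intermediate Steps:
o = -7 (o = -3 - 4 = -7)
X = -153 (X = 9*(-17) = -153)
Y(J, V) = 153/2 (Y(J, V) = -1/2*(-153) = 153/2)
sqrt(Y(-4, o) + 86964) = sqrt(153/2 + 86964) = sqrt(174081/2) = sqrt(348162)/2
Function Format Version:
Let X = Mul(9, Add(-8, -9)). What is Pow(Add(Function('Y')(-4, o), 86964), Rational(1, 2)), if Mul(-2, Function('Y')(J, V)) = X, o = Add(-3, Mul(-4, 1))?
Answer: Mul(Rational(1, 2), Pow(348162, Rational(1, 2))) ≈ 295.03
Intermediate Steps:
o = -7 (o = Add(-3, -4) = -7)
X = -153 (X = Mul(9, -17) = -153)
Function('Y')(J, V) = Rational(153, 2) (Function('Y')(J, V) = Mul(Rational(-1, 2), -153) = Rational(153, 2))
Pow(Add(Function('Y')(-4, o), 86964), Rational(1, 2)) = Pow(Add(Rational(153, 2), 86964), Rational(1, 2)) = Pow(Rational(174081, 2), Rational(1, 2)) = Mul(Rational(1, 2), Pow(348162, Rational(1, 2)))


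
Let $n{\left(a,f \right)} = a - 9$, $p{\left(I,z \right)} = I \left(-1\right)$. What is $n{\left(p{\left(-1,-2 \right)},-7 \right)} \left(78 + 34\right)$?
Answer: $-896$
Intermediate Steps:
$p{\left(I,z \right)} = - I$
$n{\left(a,f \right)} = -9 + a$
$n{\left(p{\left(-1,-2 \right)},-7 \right)} \left(78 + 34\right) = \left(-9 - -1\right) \left(78 + 34\right) = \left(-9 + 1\right) 112 = \left(-8\right) 112 = -896$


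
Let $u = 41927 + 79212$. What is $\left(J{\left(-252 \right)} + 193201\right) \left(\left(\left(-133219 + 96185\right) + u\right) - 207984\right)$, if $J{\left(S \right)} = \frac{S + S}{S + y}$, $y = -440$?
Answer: $- \frac{4140519184221}{173} \approx -2.3934 \cdot 10^{10}$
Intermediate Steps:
$u = 121139$
$J{\left(S \right)} = \frac{2 S}{-440 + S}$ ($J{\left(S \right)} = \frac{S + S}{S - 440} = \frac{2 S}{-440 + S}$)
$\left(J{\left(-252 \right)} + 193201\right) \left(\left(\left(-133219 + 96185\right) + u\right) - 207984\right) = \left(2 \left(-252\right) \frac{1}{-440 - 252} + 193201\right) \left(\left(\left(-133219 + 96185\right) + 121139\right) - 207984\right) = \left(2 \left(-252\right) \frac{1}{-692} + 193201\right) \left(\left(-37034 + 121139\right) - 207984\right) = \left(2 \left(-252\right) \left(- \frac{1}{692}\right) + 193201\right) \left(84105 - 207984\right) = \left(\frac{126}{173} + 193201\right) \left(-123879\right) = \frac{33423899}{173} \left(-123879\right) = - \frac{4140519184221}{173}$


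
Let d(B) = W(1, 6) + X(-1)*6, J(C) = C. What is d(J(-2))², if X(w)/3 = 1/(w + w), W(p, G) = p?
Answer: 64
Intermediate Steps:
X(w) = 3/(2*w) (X(w) = 3/(w + w) = 3/((2*w)) = 3*(1/(2*w)) = 3/(2*w))
d(B) = -8 (d(B) = 1 + ((3/2)/(-1))*6 = 1 + ((3/2)*(-1))*6 = 1 - 3/2*6 = 1 - 9 = -8)
d(J(-2))² = (-8)² = 64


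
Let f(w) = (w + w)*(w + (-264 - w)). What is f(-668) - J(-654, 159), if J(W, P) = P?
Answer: 352545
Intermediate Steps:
f(w) = -528*w (f(w) = (2*w)*(-264) = -528*w)
f(-668) - J(-654, 159) = -528*(-668) - 1*159 = 352704 - 159 = 352545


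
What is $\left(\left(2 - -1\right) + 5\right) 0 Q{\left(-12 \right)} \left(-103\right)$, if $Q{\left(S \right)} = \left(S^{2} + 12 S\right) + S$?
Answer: $0$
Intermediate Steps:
$Q{\left(S \right)} = S^{2} + 13 S$
$\left(\left(2 - -1\right) + 5\right) 0 Q{\left(-12 \right)} \left(-103\right) = \left(\left(2 - -1\right) + 5\right) 0 \left(- 12 \left(13 - 12\right)\right) \left(-103\right) = \left(\left(2 + 1\right) + 5\right) 0 \left(\left(-12\right) 1\right) \left(-103\right) = \left(3 + 5\right) 0 \left(-12\right) \left(-103\right) = 8 \cdot 0 \left(-12\right) \left(-103\right) = 0 \left(-12\right) \left(-103\right) = 0 \left(-103\right) = 0$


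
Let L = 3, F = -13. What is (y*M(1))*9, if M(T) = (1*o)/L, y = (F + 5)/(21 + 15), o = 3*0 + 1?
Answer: -⅔ ≈ -0.66667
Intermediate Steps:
o = 1 (o = 0 + 1 = 1)
y = -2/9 (y = (-13 + 5)/(21 + 15) = -8/36 = -8*1/36 = -2/9 ≈ -0.22222)
M(T) = ⅓ (M(T) = (1*1)/3 = 1*(⅓) = ⅓)
(y*M(1))*9 = -2/9*⅓*9 = -2/27*9 = -⅔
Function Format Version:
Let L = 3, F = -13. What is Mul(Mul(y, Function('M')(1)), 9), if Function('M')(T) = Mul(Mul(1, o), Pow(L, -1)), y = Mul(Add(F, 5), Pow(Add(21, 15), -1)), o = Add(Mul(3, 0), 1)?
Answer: Rational(-2, 3) ≈ -0.66667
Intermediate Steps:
o = 1 (o = Add(0, 1) = 1)
y = Rational(-2, 9) (y = Mul(Add(-13, 5), Pow(Add(21, 15), -1)) = Mul(-8, Pow(36, -1)) = Mul(-8, Rational(1, 36)) = Rational(-2, 9) ≈ -0.22222)
Function('M')(T) = Rational(1, 3) (Function('M')(T) = Mul(Mul(1, 1), Pow(3, -1)) = Mul(1, Rational(1, 3)) = Rational(1, 3))
Mul(Mul(y, Function('M')(1)), 9) = Mul(Mul(Rational(-2, 9), Rational(1, 3)), 9) = Mul(Rational(-2, 27), 9) = Rational(-2, 3)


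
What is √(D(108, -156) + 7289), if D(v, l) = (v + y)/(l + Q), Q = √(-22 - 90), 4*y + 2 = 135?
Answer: √((4547771 - 116624*I*√7)/(39 - I*√7))/4 ≈ 85.37 - 0.00035811*I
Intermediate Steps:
y = 133/4 (y = -½ + (¼)*135 = -½ + 135/4 = 133/4 ≈ 33.250)
Q = 4*I*√7 (Q = √(-112) = 4*I*√7 ≈ 10.583*I)
D(v, l) = (133/4 + v)/(l + 4*I*√7) (D(v, l) = (v + 133/4)/(l + 4*I*√7) = (133/4 + v)/(l + 4*I*√7))
√(D(108, -156) + 7289) = √((133/4 + 108)/(-156 + 4*I*√7) + 7289) = √((565/4)/(-156 + 4*I*√7) + 7289) = √(565/(4*(-156 + 4*I*√7)) + 7289) = √(7289 + 565/(4*(-156 + 4*I*√7)))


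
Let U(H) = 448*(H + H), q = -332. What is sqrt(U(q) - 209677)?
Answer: I*sqrt(507149) ≈ 712.14*I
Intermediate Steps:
U(H) = 896*H (U(H) = 448*(2*H) = 896*H)
sqrt(U(q) - 209677) = sqrt(896*(-332) - 209677) = sqrt(-297472 - 209677) = sqrt(-507149) = I*sqrt(507149)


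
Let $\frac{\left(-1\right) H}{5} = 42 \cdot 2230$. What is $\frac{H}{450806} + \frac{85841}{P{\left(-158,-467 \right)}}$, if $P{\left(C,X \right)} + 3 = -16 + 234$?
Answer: $\frac{19298476673}{48461645} \approx 398.22$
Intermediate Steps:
$H = -468300$ ($H = - 5 \cdot 42 \cdot 2230 = \left(-5\right) 93660 = -468300$)
$P{\left(C,X \right)} = 215$ ($P{\left(C,X \right)} = -3 + \left(-16 + 234\right) = -3 + 218 = 215$)
$\frac{H}{450806} + \frac{85841}{P{\left(-158,-467 \right)}} = - \frac{468300}{450806} + \frac{85841}{215} = \left(-468300\right) \frac{1}{450806} + 85841 \cdot \frac{1}{215} = - \frac{234150}{225403} + \frac{85841}{215} = \frac{19298476673}{48461645}$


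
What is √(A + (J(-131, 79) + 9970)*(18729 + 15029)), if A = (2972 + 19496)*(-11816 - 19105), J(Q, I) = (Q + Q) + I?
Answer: I*√364343482 ≈ 19088.0*I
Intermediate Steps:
J(Q, I) = I + 2*Q (J(Q, I) = 2*Q + I = I + 2*Q)
A = -694733028 (A = 22468*(-30921) = -694733028)
√(A + (J(-131, 79) + 9970)*(18729 + 15029)) = √(-694733028 + ((79 + 2*(-131)) + 9970)*(18729 + 15029)) = √(-694733028 + ((79 - 262) + 9970)*33758) = √(-694733028 + (-183 + 9970)*33758) = √(-694733028 + 9787*33758) = √(-694733028 + 330389546) = √(-364343482) = I*√364343482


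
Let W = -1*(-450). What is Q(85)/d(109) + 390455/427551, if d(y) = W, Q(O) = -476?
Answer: -4634921/32066325 ≈ -0.14454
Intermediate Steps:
W = 450
d(y) = 450
Q(85)/d(109) + 390455/427551 = -476/450 + 390455/427551 = -476*1/450 + 390455*(1/427551) = -238/225 + 390455/427551 = -4634921/32066325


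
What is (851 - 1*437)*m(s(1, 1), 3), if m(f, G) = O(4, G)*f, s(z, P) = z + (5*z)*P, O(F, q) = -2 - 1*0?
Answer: -4968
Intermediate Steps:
O(F, q) = -2 (O(F, q) = -2 + 0 = -2)
s(z, P) = z + 5*P*z
m(f, G) = -2*f
(851 - 1*437)*m(s(1, 1), 3) = (851 - 1*437)*(-2*(1 + 5*1)) = (851 - 437)*(-2*(1 + 5)) = 414*(-2*6) = 414*(-12) = -4968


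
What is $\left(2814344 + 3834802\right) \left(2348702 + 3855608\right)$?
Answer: $41253363019260$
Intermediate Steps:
$\left(2814344 + 3834802\right) \left(2348702 + 3855608\right) = 6649146 \cdot 6204310 = 41253363019260$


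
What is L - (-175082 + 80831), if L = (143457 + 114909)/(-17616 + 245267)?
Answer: 21456592767/227651 ≈ 94252.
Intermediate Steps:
L = 258366/227651 ≈ 1.1349
L - (-175082 + 80831) = 258366/227651 - (-175082 + 80831) = 258366/227651 - 1*(-94251) = 258366/227651 + 94251 = 21456592767/227651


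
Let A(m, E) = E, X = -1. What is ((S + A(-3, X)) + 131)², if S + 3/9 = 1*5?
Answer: 163216/9 ≈ 18135.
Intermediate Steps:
S = 14/3 (S = -⅓ + 1*5 = -⅓ + 5 = 14/3 ≈ 4.6667)
((S + A(-3, X)) + 131)² = ((14/3 - 1) + 131)² = (11/3 + 131)² = (404/3)² = 163216/9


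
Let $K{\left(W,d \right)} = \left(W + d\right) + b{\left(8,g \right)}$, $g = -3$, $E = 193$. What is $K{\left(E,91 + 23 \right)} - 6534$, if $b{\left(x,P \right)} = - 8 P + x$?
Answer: $-6195$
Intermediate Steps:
$b{\left(x,P \right)} = x - 8 P$
$K{\left(W,d \right)} = 32 + W + d$ ($K{\left(W,d \right)} = \left(W + d\right) + \left(8 - -24\right) = \left(W + d\right) + \left(8 + 24\right) = \left(W + d\right) + 32 = 32 + W + d$)
$K{\left(E,91 + 23 \right)} - 6534 = \left(32 + 193 + \left(91 + 23\right)\right) - 6534 = \left(32 + 193 + 114\right) - 6534 = 339 - 6534 = -6195$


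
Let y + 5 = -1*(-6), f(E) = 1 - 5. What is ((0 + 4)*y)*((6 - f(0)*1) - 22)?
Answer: -48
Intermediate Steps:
f(E) = -4
y = 1 (y = -5 - 1*(-6) = -5 + 6 = 1)
((0 + 4)*y)*((6 - f(0)*1) - 22) = ((0 + 4)*1)*((6 - 1*(-4)*1) - 22) = (4*1)*((6 + 4*1) - 22) = 4*((6 + 4) - 22) = 4*(10 - 22) = 4*(-12) = -48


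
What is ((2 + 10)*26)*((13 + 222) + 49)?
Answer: 88608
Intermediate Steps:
((2 + 10)*26)*((13 + 222) + 49) = (12*26)*(235 + 49) = 312*284 = 88608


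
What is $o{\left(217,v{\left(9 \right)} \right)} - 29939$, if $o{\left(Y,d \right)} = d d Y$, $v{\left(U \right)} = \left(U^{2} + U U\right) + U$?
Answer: $6315358$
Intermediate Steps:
$v{\left(U \right)} = U + 2 U^{2}$ ($v{\left(U \right)} = \left(U^{2} + U^{2}\right) + U = 2 U^{2} + U = U + 2 U^{2}$)
$o{\left(Y,d \right)} = Y d^{2}$ ($o{\left(Y,d \right)} = d^{2} Y = Y d^{2}$)
$o{\left(217,v{\left(9 \right)} \right)} - 29939 = 217 \left(9 \left(1 + 2 \cdot 9\right)\right)^{2} - 29939 = 217 \left(9 \left(1 + 18\right)\right)^{2} - 29939 = 217 \left(9 \cdot 19\right)^{2} - 29939 = 217 \cdot 171^{2} - 29939 = 217 \cdot 29241 - 29939 = 6345297 - 29939 = 6315358$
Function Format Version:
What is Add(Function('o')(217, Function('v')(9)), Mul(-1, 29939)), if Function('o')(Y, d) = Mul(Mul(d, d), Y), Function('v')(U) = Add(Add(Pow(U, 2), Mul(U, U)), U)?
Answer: 6315358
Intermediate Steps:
Function('v')(U) = Add(U, Mul(2, Pow(U, 2))) (Function('v')(U) = Add(Add(Pow(U, 2), Pow(U, 2)), U) = Add(Mul(2, Pow(U, 2)), U) = Add(U, Mul(2, Pow(U, 2))))
Function('o')(Y, d) = Mul(Y, Pow(d, 2)) (Function('o')(Y, d) = Mul(Pow(d, 2), Y) = Mul(Y, Pow(d, 2)))
Add(Function('o')(217, Function('v')(9)), Mul(-1, 29939)) = Add(Mul(217, Pow(Mul(9, Add(1, Mul(2, 9))), 2)), Mul(-1, 29939)) = Add(Mul(217, Pow(Mul(9, Add(1, 18)), 2)), -29939) = Add(Mul(217, Pow(Mul(9, 19), 2)), -29939) = Add(Mul(217, Pow(171, 2)), -29939) = Add(Mul(217, 29241), -29939) = Add(6345297, -29939) = 6315358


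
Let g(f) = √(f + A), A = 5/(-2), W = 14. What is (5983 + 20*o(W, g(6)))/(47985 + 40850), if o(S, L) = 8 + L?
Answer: 6143/88835 + 2*√14/17767 ≈ 0.069572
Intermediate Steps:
A = -5/2 (A = 5*(-½) = -5/2 ≈ -2.5000)
g(f) = √(-5/2 + f) (g(f) = √(f - 5/2) = √(-5/2 + f))
(5983 + 20*o(W, g(6)))/(47985 + 40850) = (5983 + 20*(8 + √(-10 + 4*6)/2))/(47985 + 40850) = (5983 + 20*(8 + √(-10 + 24)/2))/88835 = (5983 + 20*(8 + √14/2))*(1/88835) = (5983 + (160 + 10*√14))*(1/88835) = (6143 + 10*√14)*(1/88835) = 6143/88835 + 2*√14/17767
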